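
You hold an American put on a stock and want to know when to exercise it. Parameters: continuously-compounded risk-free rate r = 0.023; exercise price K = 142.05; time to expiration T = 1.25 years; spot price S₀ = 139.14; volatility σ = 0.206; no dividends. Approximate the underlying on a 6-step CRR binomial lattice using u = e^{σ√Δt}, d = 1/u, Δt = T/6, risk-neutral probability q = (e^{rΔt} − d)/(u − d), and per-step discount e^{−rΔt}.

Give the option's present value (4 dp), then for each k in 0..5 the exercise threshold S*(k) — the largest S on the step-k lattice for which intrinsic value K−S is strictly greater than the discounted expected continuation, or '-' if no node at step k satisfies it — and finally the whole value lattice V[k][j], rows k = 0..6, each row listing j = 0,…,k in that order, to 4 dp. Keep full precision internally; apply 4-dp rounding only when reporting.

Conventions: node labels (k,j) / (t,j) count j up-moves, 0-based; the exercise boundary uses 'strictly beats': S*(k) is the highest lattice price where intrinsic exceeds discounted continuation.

price = 12.6492
boundary = - - - 104.9415 115.2875 126.6535
tree:
12.6492
18.8717 6.5976
27.1024 10.8876 2.4052
37.1085 17.4360 4.4960 0.3542
46.5260 26.7625 8.3511 0.7148 0.0000
55.0984 37.1085 15.3965 1.4422 0.0000 0.0000
62.9015 46.5260 26.7625 2.9100 0.0000 0.0000 0.0000

Δt=0.20833  u=1.09859  d=0.91026  q=0.50202  discount=0.99522
step 6 (expiry): payoffs max(K−S,0) = 62.9015 46.5260 26.7625 2.9100 0.0000 0.0000 0.0000
step 5: (k=5,j=0): S=86.9516, K−S=55.0984, hold=54.4193 ⇒ V=55.0984 exercise | (k=5,j=1): S=104.9415, K−S=37.1085, hold=36.4294 ⇒ V=37.1085 exercise | (k=5,j=2): S=126.6535, K−S=15.3965, hold=14.7175 ⇒ V=15.3965 exercise | (k=5,j=3): S=152.8575, K−S=0.0000, hold=1.4422 ⇒ V=1.4422 continue | (k=5,j=4): S=184.4831, K−S=0.0000, hold=0.0000 ⇒ V=0.0000 continue | (k=5,j=5): S=222.6518, K−S=0.0000, hold=0.0000 ⇒ V=0.0000 continue  boundary S*=126.6535
step 4: (k=4,j=0): S=95.5240, K−S=46.5260, hold=45.8469 ⇒ V=46.5260 exercise | (k=4,j=1): S=115.2875, K−S=26.7625, hold=26.0834 ⇒ V=26.7625 exercise | (k=4,j=2): S=139.1400, K−S=2.9100, hold=8.3511 ⇒ V=8.3511 continue | (k=4,j=3): S=167.9274, K−S=0.0000, hold=0.7148 ⇒ V=0.7148 continue | (k=4,j=4): S=202.6709, K−S=0.0000, hold=0.0000 ⇒ V=0.0000 continue  boundary S*=115.2875
step 3: (k=3,j=0): S=104.9415, K−S=37.1085, hold=36.4294 ⇒ V=37.1085 exercise | (k=3,j=1): S=126.6535, K−S=15.3965, hold=17.4360 ⇒ V=17.4360 continue | (k=3,j=2): S=152.8575, K−S=0.0000, hold=4.4960 ⇒ V=4.4960 continue | (k=3,j=3): S=184.4831, K−S=0.0000, hold=0.3542 ⇒ V=0.3542 continue  boundary S*=104.9415
step 2: (k=2,j=0): S=115.2875, K−S=26.7625, hold=27.1024 ⇒ V=27.1024 continue | (k=2,j=1): S=139.1400, K−S=2.9100, hold=10.8876 ⇒ V=10.8876 continue | (k=2,j=2): S=167.9274, K−S=0.0000, hold=2.4052 ⇒ V=2.4052 continue  boundary S*=-
step 1: (k=1,j=0): S=126.6535, K−S=15.3965, hold=18.8717 ⇒ V=18.8717 continue | (k=1,j=1): S=152.8575, K−S=0.0000, hold=6.5976 ⇒ V=6.5976 continue  boundary S*=-
step 0: (k=0,j=0): S=139.1400, K−S=2.9100, hold=12.6492 ⇒ V=12.6492 continue  boundary S*=-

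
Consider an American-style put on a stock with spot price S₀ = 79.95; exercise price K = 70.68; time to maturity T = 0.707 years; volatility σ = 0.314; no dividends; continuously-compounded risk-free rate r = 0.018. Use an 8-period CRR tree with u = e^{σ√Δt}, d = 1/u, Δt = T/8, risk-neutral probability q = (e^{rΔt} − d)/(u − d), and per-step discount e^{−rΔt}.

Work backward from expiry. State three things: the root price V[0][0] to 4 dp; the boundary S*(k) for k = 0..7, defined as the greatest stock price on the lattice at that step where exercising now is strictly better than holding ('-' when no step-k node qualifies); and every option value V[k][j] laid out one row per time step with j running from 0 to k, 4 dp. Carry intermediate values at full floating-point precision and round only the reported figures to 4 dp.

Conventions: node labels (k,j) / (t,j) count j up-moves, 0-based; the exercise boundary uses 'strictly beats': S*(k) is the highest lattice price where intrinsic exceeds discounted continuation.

params: Δt=0.08837 u=1.09784 d=0.91088 q=0.48520 e^(-rΔt)=0.99841
t_8 payoffs: 32.7919 25.0152 15.6423 4.3455 0.0000 0.0000 0.0000 0.0000 0.0000
t_7: node(7,0) S=41.5951 payoff=29.0849 vs cont=28.9726 → 29.0849 [stop]  node(7,1) S=50.1327 payoff=20.5473 vs cont=20.4350 → 20.5473 [stop]  node(7,2) S=60.4227 payoff=10.2573 vs cont=10.1450 → 10.2573 [stop]  node(7,3) S=72.8247 payoff=0.0000 vs cont=2.2335 → 2.2335 [wait]  node(7,4) S=87.7724 payoff=0.0000 vs cont=0.0000 → 0.0000 [wait]  node(7,5) S=105.7882 payoff=0.0000 vs cont=0.0000 → 0.0000 [wait]  node(7,6) S=127.5017 payoff=0.0000 vs cont=0.0000 → 0.0000 [wait]  node(7,7) S=153.6721 payoff=0.0000 vs cont=0.0000 → 0.0000 [wait]  ⇒ S*(7)=60.4227
t_6: node(6,0) S=45.6648 payoff=25.0152 vs cont=24.9029 → 25.0152 [stop]  node(6,1) S=55.0377 payoff=15.6423 vs cont=15.5299 → 15.6423 [stop]  node(6,2) S=66.3345 payoff=4.3455 vs cont=6.3541 → 6.3541 [wait]  node(6,3) S=79.9500 payoff=0.0000 vs cont=1.1480 → 1.1480 [wait]  node(6,4) S=96.3602 payoff=0.0000 vs cont=0.0000 → 0.0000 [wait]  node(6,5) S=116.1386 payoff=0.0000 vs cont=0.0000 → 0.0000 [wait]  node(6,6) S=139.9767 payoff=0.0000 vs cont=0.0000 → 0.0000 [wait]  ⇒ S*(6)=55.0377
t_5: node(5,0) S=50.1327 payoff=20.5473 vs cont=20.4350 → 20.5473 [stop]  node(5,1) S=60.4227 payoff=10.2573 vs cont=11.1180 → 11.1180 [wait]  node(5,2) S=72.8247 payoff=0.0000 vs cont=3.8220 → 3.8220 [wait]  node(5,3) S=87.7724 payoff=0.0000 vs cont=0.5901 → 0.5901 [wait]  node(5,4) S=105.7882 payoff=0.0000 vs cont=0.0000 → 0.0000 [wait]  node(5,5) S=127.5017 payoff=0.0000 vs cont=0.0000 → 0.0000 [wait]  ⇒ S*(5)=50.1327
t_4: node(4,0) S=55.0377 payoff=15.6423 vs cont=15.9469 → 15.9469 [wait]  node(4,1) S=66.3345 payoff=4.3455 vs cont=7.5660 → 7.5660 [wait]  node(4,2) S=79.9500 payoff=0.0000 vs cont=2.2503 → 2.2503 [wait]  node(4,3) S=96.3602 payoff=0.0000 vs cont=0.3033 → 0.3033 [wait]  node(4,4) S=116.1386 payoff=0.0000 vs cont=0.0000 → 0.0000 [wait]  ⇒ S*(4)=-
t_3: node(3,0) S=60.4227 payoff=10.2573 vs cont=11.8616 → 11.8616 [wait]  node(3,1) S=72.8247 payoff=0.0000 vs cont=4.9789 → 4.9789 [wait]  node(3,2) S=87.7724 payoff=0.0000 vs cont=1.3035 → 1.3035 [wait]  node(3,3) S=105.7882 payoff=0.0000 vs cont=0.1559 → 0.1559 [wait]  ⇒ S*(3)=-
t_2: node(2,0) S=66.3345 payoff=4.3455 vs cont=8.5086 → 8.5086 [wait]  node(2,1) S=79.9500 payoff=0.0000 vs cont=3.1906 → 3.1906 [wait]  node(2,2) S=96.3602 payoff=0.0000 vs cont=0.7455 → 0.7455 [wait]  ⇒ S*(2)=-
t_1: node(1,0) S=72.8247 payoff=0.0000 vs cont=5.9189 → 5.9189 [wait]  node(1,1) S=87.7724 payoff=0.0000 vs cont=2.0011 → 2.0011 [wait]  ⇒ S*(1)=-
t_0: node(0,0) S=79.9500 payoff=0.0000 vs cont=4.0116 → 4.0116 [wait]  ⇒ S*(0)=-

price = 4.0116
boundary = - - - - - 50.1327 55.0377 60.4227
tree:
4.0116
5.9189 2.0011
8.5086 3.1906 0.7455
11.8616 4.9789 1.3035 0.1559
15.9469 7.5660 2.2503 0.3033 0.0000
20.5473 11.1180 3.8220 0.5901 0.0000 0.0000
25.0152 15.6423 6.3541 1.1480 0.0000 0.0000 0.0000
29.0849 20.5473 10.2573 2.2335 0.0000 0.0000 0.0000 0.0000
32.7919 25.0152 15.6423 4.3455 0.0000 0.0000 0.0000 0.0000 0.0000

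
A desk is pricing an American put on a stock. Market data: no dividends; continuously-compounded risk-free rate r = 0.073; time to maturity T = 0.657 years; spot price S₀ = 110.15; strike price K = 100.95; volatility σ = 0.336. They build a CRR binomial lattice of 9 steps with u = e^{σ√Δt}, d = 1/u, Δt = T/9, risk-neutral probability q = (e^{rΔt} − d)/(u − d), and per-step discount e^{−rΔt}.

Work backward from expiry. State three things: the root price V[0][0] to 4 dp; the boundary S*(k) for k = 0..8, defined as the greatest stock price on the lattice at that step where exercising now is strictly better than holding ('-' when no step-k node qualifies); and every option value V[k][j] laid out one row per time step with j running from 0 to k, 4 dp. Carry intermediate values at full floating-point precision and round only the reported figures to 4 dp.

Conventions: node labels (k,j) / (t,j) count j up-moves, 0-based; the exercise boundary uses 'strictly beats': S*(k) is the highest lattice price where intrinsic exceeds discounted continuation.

params: Δt=0.07300 u=1.09503 d=0.91322 q=0.50671 e^(-rΔt)=0.99469
t_9 payoffs: 52.2926 42.6053 30.9894 17.0608 0.3592 0.0000 0.0000 0.0000 0.0000 0.0000
t_8: node(8,0) S=53.2813 payoff=47.6687 vs cont=47.1322 → 47.6687 [stop]  node(8,1) S=63.8892 payoff=37.0608 vs cont=36.5243 → 37.0608 [stop]  node(8,2) S=76.6090 payoff=24.3410 vs cont=23.8045 → 24.3410 [stop]  node(8,3) S=91.8612 payoff=9.0888 vs cont=8.5523 → 9.0888 [stop]  node(8,4) S=110.1500 payoff=0.0000 vs cont=0.1762 → 0.1762 [wait]  node(8,5) S=132.0800 payoff=0.0000 vs cont=0.0000 → 0.0000 [wait]  node(8,6) S=158.3760 payoff=0.0000 vs cont=0.0000 → 0.0000 [wait]  node(8,7) S=189.9073 payoff=0.0000 vs cont=0.0000 → 0.0000 [wait]  node(8,8) S=227.7163 payoff=0.0000 vs cont=0.0000 → 0.0000 [wait]  ⇒ S*(8)=91.8612
t_7: node(7,0) S=58.3447 payoff=42.6053 vs cont=42.0688 → 42.6053 [stop]  node(7,1) S=69.9606 payoff=30.9894 vs cont=30.4529 → 30.9894 [stop]  node(7,2) S=83.8892 payoff=17.0608 vs cont=16.5243 → 17.0608 [stop]  node(7,3) S=100.5908 payoff=0.3592 vs cont=4.5484 → 4.5484 [wait]  node(7,4) S=120.6176 payoff=0.0000 vs cont=0.0865 → 0.0865 [wait]  node(7,5) S=144.6316 payoff=0.0000 vs cont=0.0000 → 0.0000 [wait]  node(7,6) S=173.4265 payoff=0.0000 vs cont=0.0000 → 0.0000 [wait]  node(7,7) S=207.9543 payoff=0.0000 vs cont=0.0000 → 0.0000 [wait]  ⇒ S*(7)=83.8892
t_6: node(6,0) S=63.8892 payoff=37.0608 vs cont=36.5243 → 37.0608 [stop]  node(6,1) S=76.6090 payoff=24.3410 vs cont=23.8045 → 24.3410 [stop]  node(6,2) S=91.8612 payoff=9.0888 vs cont=10.6637 → 10.6637 [wait]  node(6,3) S=110.1500 payoff=0.0000 vs cont=2.2754 → 2.2754 [wait]  node(6,4) S=132.0800 payoff=0.0000 vs cont=0.0424 → 0.0424 [wait]  node(6,5) S=158.3760 payoff=0.0000 vs cont=0.0000 → 0.0000 [wait]  node(6,6) S=189.9073 payoff=0.0000 vs cont=0.0000 → 0.0000 [wait]  ⇒ S*(6)=76.6090
t_5: node(5,0) S=69.9606 payoff=30.9894 vs cont=30.4529 → 30.9894 [stop]  node(5,1) S=83.8892 payoff=17.0608 vs cont=17.3181 → 17.3181 [wait]  node(5,2) S=100.5908 payoff=0.3592 vs cont=6.3792 → 6.3792 [wait]  node(5,3) S=120.6176 payoff=0.0000 vs cont=1.1378 → 1.1378 [wait]  node(5,4) S=144.6316 payoff=0.0000 vs cont=0.0208 → 0.0208 [wait]  node(5,5) S=173.4265 payoff=0.0000 vs cont=0.0000 → 0.0000 [wait]  ⇒ S*(5)=69.9606
t_4: node(4,0) S=76.6090 payoff=24.3410 vs cont=23.9341 → 24.3410 [stop]  node(4,1) S=91.8612 payoff=9.0888 vs cont=11.7127 → 11.7127 [wait]  node(4,2) S=110.1500 payoff=0.0000 vs cont=3.7036 → 3.7036 [wait]  node(4,3) S=132.0800 payoff=0.0000 vs cont=0.5688 → 0.5688 [wait]  node(4,4) S=158.3760 payoff=0.0000 vs cont=0.0102 → 0.0102 [wait]  ⇒ S*(4)=76.6090
t_3: node(3,0) S=83.8892 payoff=17.0608 vs cont=17.8468 → 17.8468 [wait]  node(3,1) S=100.5908 payoff=0.3592 vs cont=7.6137 → 7.6137 [wait]  node(3,2) S=120.6176 payoff=0.0000 vs cont=2.1039 → 2.1039 [wait]  node(3,3) S=144.6316 payoff=0.0000 vs cont=0.2842 → 0.2842 [wait]  ⇒ S*(3)=-
t_2: node(2,0) S=91.8612 payoff=9.0888 vs cont=12.5943 → 12.5943 [wait]  node(2,1) S=110.1500 payoff=0.0000 vs cont=4.7962 → 4.7962 [wait]  node(2,2) S=132.0800 payoff=0.0000 vs cont=1.1756 → 1.1756 [wait]  ⇒ S*(2)=-
t_1: node(1,0) S=100.5908 payoff=0.3592 vs cont=8.5970 → 8.5970 [wait]  node(1,1) S=120.6176 payoff=0.0000 vs cont=2.9459 → 2.9459 [wait]  ⇒ S*(1)=-
t_0: node(0,0) S=110.1500 payoff=0.0000 vs cont=5.7031 → 5.7031 [wait]  ⇒ S*(0)=-

price = 5.7031
boundary = - - - - 76.6090 69.9606 76.6090 83.8892 91.8612
tree:
5.7031
8.5970 2.9459
12.5943 4.7962 1.1756
17.8468 7.6137 2.1039 0.2842
24.3410 11.7127 3.7036 0.5688 0.0102
30.9894 17.3181 6.3792 1.1378 0.0208 0.0000
37.0608 24.3410 10.6637 2.2754 0.0424 0.0000 0.0000
42.6053 30.9894 17.0608 4.5484 0.0865 0.0000 0.0000 0.0000
47.6687 37.0608 24.3410 9.0888 0.1762 0.0000 0.0000 0.0000 0.0000
52.2926 42.6053 30.9894 17.0608 0.3592 0.0000 0.0000 0.0000 0.0000 0.0000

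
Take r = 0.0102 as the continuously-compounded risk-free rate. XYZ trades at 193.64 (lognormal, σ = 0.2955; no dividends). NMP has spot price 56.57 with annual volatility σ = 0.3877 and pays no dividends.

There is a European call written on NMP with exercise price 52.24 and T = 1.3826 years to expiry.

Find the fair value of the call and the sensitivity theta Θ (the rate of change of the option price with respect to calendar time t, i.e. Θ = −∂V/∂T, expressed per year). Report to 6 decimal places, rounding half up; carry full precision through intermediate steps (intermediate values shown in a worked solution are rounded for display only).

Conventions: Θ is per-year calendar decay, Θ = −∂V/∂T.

σ√T = 0.3877·√1.3826 = 0.455873
d₁ = (ln(S/K) + (r+σ²/2)T) / (σ√T) = (ln(56.57/52.24) + (0.0102+0.3877²/2)·1.3826) / 0.455873 = (0.079630 + 0.118013) / 0.455873 = 0.433548
d₂ = d₁ − σ√T = 0.433548 − 0.455873 = -0.022325
e^{−rT} = 0.985996
N(d₁) = 0.667692,  N(d₂) = 0.491094
Call price V = S·N(d₁) − K·e^{−rT}·N(d₂) = 37.771322 − 25.295512 = 12.475810
φ(d₁) = (1/√(2π))·e^{−d₁²/2} = 0.363157
Θ = −S·φ(d₁)·σ/(2√T) − r·K·e^{−rT}·N(d₂) = −3.386865 − 0.258014 = -3.644879

price = 12.475810
Θ = -3.644879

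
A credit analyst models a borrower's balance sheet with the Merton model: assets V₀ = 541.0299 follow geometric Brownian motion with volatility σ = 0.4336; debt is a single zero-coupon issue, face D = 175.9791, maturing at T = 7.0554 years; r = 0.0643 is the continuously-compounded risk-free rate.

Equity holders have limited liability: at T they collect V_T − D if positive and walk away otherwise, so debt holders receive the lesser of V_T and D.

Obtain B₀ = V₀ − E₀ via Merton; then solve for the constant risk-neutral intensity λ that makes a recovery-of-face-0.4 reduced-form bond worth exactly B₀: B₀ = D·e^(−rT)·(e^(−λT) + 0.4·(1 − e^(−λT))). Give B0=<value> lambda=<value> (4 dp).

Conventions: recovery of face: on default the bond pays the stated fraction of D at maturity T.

B0=101.9012 lambda=0.0226

Apply the equity-as-call identities (strike 175.9791, horizon 7.0554 years):
d₁ = [ln(V₀/D) + (r + σ²/2)T] / (σ√T)
   = [ln(541.0299/175.9791) + (0.0643 + 0.5·0.4336²)·7.0554] / (0.4336·√7.0554)
   = [1.123109 + 1.116901] / 1.151728 = 1.944912
d₂ = d₁ − σ√T = 1.944912 − 1.151728 = 0.793184
N(d₁) = 0.974107,  N(d₂) = 0.786165,  e^(−rT) = 0.635297
E₀ = V₀·N(d₁) − D·e^(−rT)·N(d₂)
   = 541.0299·0.974107 − 175.9791·0.635297·0.786165 = 439.128683
B₀ = V₀ − E₀ = 541.0299 − 439.128683 = 101.901217
e^(−λT) = (B₀·e^(rT)/D − 0.4)/(1 − 0.4) = (101.9012·1.574066/175.9791 − 0.4)/0.6 = 0.85244589
λ = −ln(0.85244589)/7.0554 = 0.022627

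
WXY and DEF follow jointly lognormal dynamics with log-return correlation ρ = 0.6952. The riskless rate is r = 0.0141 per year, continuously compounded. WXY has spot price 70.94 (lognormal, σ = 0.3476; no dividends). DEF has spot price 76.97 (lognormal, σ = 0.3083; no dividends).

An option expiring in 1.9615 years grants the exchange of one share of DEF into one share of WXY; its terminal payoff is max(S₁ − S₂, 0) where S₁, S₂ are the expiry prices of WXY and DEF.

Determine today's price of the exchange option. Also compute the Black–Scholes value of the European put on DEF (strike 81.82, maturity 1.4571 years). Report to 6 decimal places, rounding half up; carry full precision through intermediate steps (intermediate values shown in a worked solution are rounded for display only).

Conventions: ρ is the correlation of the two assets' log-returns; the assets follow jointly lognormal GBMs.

exchange price = 7.877763
price(DEF put K=81.82) = 13.258103

σ_eff = √(σ₁² + σ₂² − 2ρσ₁σ₂) = √(0.3476² + 0.3083² − 2·0.6952·0.3476·0.3083) = 0.258597
d₁ = (ln(S₁/S₂) + (q₂ − q₁ + σ_eff²/2)T) / (σ_eff√T) = (ln(70.94/76.97) + (0.0 − 0.0 + 0.033436)·1.9615) / 0.362174 = -0.044167
d₂ = d₁ − σ_eff√T = -0.044167 − 0.362174 = -0.406341
N(d₁) = 0.482386,  N(d₂) = 0.342246
V = S₁·e^{−q₁T}·N(d₁) − S₂·e^{−q₂T}·N(d₂) = 34.220429 − 26.342666 = 7.877763
[vanilla: DEF put K=81.82]
σ√T = 0.3083·√1.4571 = 0.372150
d₁ = (ln(S/K) + (r+σ²/2)T) / (σ√T) = (ln(76.97/81.82) + (0.0141+0.3083²/2)·1.4571) / 0.372150 = (-0.061106 + 0.089793) / 0.372150 = 0.077084
d₂ = d₁ − σ√T = 0.077084 − 0.372150 = -0.295066
e^{−rT} = 0.979665
N(−d₁) = 0.469278,  N(−d₂) = 0.616028
price = K·e^{−rT}·N(−d₂) − S·N(−d₁) = 49.378444 − 36.120341 = 13.258103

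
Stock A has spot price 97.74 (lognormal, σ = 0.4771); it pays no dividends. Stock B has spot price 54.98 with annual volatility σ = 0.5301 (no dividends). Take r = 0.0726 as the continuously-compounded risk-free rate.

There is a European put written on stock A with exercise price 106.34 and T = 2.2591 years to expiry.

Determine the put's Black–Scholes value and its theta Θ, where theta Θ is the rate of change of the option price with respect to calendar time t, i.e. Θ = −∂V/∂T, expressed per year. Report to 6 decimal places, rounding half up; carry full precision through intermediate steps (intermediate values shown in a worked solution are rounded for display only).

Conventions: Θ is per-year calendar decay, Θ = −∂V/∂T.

price = 22.738000
Θ = -1.625871

σ√T = 0.4771·√2.2591 = 0.717096
d₁ = (ln(S/K) + (r+σ²/2)T) / (σ√T) = (ln(97.74/106.34) + (0.0726+0.4771²/2)·2.2591) / 0.717096 = (-0.084331 + 0.421124) / 0.717096 = 0.469663
d₂ = d₁ − σ√T = 0.469663 − 0.717096 = -0.247433
e^{−rT} = 0.848733
N(−d₁) = 0.319298,  N(−d₂) = 0.597713
Put price V = K·e^{−rT}·N(−d₂) − S·N(−d₁) = 53.946184 − 31.208184 = 22.738000
φ(d₁) = (1/√(2π))·e^{−d₁²/2} = 0.357282
Θ = −S·φ(d₁)·σ/(2√T) + r·K·e^{−rT}·N(−d₂) = −5.542364 + 3.916493 = -1.625871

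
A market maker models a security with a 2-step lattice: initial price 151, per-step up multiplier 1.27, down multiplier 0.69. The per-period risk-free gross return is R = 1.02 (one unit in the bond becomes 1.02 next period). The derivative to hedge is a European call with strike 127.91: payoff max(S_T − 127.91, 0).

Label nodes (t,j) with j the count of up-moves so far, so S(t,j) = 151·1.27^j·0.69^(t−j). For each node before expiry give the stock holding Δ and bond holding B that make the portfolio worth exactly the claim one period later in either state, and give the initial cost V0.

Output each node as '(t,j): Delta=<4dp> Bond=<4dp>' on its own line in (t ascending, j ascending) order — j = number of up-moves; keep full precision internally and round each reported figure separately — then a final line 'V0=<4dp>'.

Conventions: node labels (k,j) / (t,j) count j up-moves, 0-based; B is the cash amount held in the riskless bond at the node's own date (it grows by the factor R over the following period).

(0,0): Delta=0.7297 Bond=-72.1246
(1,0): Delta=0.0730 Bond=-5.1450
(1,1): Delta=1.0000 Bond=-125.4020
V0=38.0605

Under the risk-neutral measure, an up-move has probability p* = (R−d)/(u−d) = 0.5690 and values discount at R = 1.02.
Terminal payoffs: V(2,0)=0.0000, V(2,1)=4.4113, V(2,2)=115.6379
Node (1,0) S=104.1900: V=(p*·4.4113+(1−p*)·0.0000)/1.02=2.4607; Δ=(4.4113−0.0000)/(132.3213−71.8911)=0.0730; B=V−Δ·S=-5.1450
Node (1,1) S=191.7700: V=(p*·115.6379+(1−p*)·4.4113)/1.02=66.3680; Δ=(115.6379−4.4113)/(243.5479−132.3213)=1.0000; B=V−Δ·S=-125.4020
Node (0,0) S=151.0000: V=(p*·66.3680+(1−p*)·2.4607)/1.02=38.0605; Δ=(66.3680−2.4607)/(191.7700−104.1900)=0.7297; B=V−Δ·S=-72.1246
Verification: the root portfolio costs Δ(0,0)·S0 + B(0,0) = 38.0605, matching V0.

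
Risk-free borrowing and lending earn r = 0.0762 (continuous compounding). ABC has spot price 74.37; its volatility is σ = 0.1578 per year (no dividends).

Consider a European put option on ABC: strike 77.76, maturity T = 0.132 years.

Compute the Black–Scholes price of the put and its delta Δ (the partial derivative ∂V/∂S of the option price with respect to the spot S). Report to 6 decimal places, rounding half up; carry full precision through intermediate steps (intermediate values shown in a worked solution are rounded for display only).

price = 3.340887
Δ = -0.716806

σ√T = 0.1578·√0.132 = 0.057332
d₁ = (ln(S/K) + (r+σ²/2)T) / (σ√T) = (ln(74.37/77.76) + (0.0762+0.1578²/2)·0.132) / 0.057332 = (-0.044575 + 0.011702) / 0.057332 = -0.573378
d₂ = d₁ − σ√T = -0.573378 − 0.057332 = -0.630710
e^{−rT} = 0.989992
N(−d₁) = 0.716806,  N(−d₂) = 0.735885
Put price V = K·e^{−rT}·N(−d₂) − S·N(−d₁) = 56.649720 − 53.308833 = 3.340887
Δ = −N(−d₁) = -0.716806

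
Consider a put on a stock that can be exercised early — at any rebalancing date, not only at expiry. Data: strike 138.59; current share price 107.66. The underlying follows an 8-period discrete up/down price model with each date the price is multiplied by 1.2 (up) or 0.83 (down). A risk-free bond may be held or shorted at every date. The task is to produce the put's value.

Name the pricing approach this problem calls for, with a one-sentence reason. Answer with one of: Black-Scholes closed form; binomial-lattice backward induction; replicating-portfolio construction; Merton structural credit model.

Key observation: the defining feature is the embedded early-exercise option across 8 discrete dates on the spot-107.66 tree; pricing the strike-138.59 put means working backward with an exercise test at every node.

framework: binomial-lattice backward induction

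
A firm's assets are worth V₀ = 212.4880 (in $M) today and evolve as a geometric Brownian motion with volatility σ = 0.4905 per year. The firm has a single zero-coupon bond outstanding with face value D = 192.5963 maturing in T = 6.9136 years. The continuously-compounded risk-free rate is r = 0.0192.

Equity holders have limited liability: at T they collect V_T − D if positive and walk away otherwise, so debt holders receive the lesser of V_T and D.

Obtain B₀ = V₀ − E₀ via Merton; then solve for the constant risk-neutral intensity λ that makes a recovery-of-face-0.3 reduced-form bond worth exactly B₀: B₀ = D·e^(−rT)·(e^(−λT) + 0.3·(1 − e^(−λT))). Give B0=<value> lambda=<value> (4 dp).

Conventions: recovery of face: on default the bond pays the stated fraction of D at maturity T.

Work the structural quantities from V₀ = 212.4880 against face 192.5963:
d₁ = [ln(V₀/D) + (r + σ²/2)T] / (σ√T)
   = [ln(212.4880/192.5963) + (0.0192 + 0.5·0.4905²)·6.9136] / (0.4905·√6.9136)
   = [0.098289 + 0.964413] / 1.289707 = 0.823988
d₂ = d₁ − σ√T = 0.823988 − 1.289707 = -0.465720
N(d₁) = 0.795027,  N(d₂) = 0.320708,  e^(−rT) = 0.875692
E₀ = V₀·N(d₁) − D·e^(−rT)·N(d₂)
   = 212.4880·0.795027 − 192.5963·0.875692·0.320708 = 114.844611
B₀ = V₀ − E₀ = 212.4880 − 114.844611 = 97.643389
e^(−λT) = (B₀·e^(rT)/D − 0.3)/(1 − 0.3) = (97.6434·1.141954/192.5963 − 0.3)/0.7 = 0.39850501
λ = −ln(0.39850501)/6.9136 = 0.133076

B0=97.6434 lambda=0.1331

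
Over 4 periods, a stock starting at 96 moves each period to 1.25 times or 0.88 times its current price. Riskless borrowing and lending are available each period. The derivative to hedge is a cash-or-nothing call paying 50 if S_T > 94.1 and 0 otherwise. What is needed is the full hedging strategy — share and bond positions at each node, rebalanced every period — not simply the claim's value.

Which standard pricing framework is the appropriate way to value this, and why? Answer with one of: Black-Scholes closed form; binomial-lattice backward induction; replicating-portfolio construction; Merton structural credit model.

Key observation: what is demanded is not a single number but the (Δ, B) position at each node of the 1.25/0.88 tree starting at 96; constructing those positions is the replicating-portfolio method.

framework: replicating-portfolio construction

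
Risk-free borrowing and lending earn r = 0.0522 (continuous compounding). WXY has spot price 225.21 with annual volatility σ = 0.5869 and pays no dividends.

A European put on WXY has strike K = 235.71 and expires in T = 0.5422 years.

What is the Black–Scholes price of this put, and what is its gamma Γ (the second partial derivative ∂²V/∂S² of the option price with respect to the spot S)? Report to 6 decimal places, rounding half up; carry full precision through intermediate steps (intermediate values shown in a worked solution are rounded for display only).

price = 40.854814
Γ = 0.004036

σ√T = 0.5869·√0.5422 = 0.432159
d₁ = (ln(S/K) + (r+σ²/2)T) / (σ√T) = (ln(225.21/235.71) + (0.0522+0.5869²/2)·0.5422) / 0.432159 = (-0.045569 + 0.121684) / 0.432159 = 0.176127
d₂ = d₁ − σ√T = 0.176127 − 0.432159 = -0.256033
e^{−rT} = 0.972094
N(−d₁) = 0.430097,  N(−d₂) = 0.601037
Put price V = K·e^{−rT}·N(−d₂) − S·N(−d₁) = 137.717017 − 96.862202 = 40.854814
φ(d₁) = (1/√(2π))·e^{−d₁²/2} = 0.392802
Γ = φ(d₁) / (S·σ·√T) = 0.004036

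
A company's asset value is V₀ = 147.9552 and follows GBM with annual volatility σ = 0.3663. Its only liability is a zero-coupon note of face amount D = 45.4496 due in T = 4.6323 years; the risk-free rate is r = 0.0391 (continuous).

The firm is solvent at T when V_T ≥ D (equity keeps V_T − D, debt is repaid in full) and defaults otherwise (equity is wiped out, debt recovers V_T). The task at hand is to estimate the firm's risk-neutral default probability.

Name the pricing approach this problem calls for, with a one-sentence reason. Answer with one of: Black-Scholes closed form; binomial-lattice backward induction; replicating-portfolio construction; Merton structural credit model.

Key observation: assets follow a GBM and default happens iff V_T < 45.4496; valuing claims on that split (equity as a call, risky debt as the residual) is the structural model's definition.

framework: Merton structural credit model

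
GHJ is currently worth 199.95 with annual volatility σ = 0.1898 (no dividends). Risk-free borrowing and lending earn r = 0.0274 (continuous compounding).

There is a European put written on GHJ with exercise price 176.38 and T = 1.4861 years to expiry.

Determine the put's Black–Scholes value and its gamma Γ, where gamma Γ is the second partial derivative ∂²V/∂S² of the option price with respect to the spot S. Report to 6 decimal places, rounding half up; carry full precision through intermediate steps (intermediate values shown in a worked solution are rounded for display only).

σ√T = 0.1898·√1.4861 = 0.231377
d₁ = (ln(S/K) + (r+σ²/2)T) / (σ√T) = (ln(199.95/176.38) + (0.0274+0.1898²/2)·1.4861) / 0.231377 = (0.125427 + 0.067487) / 0.231377 = 0.833762
d₂ = d₁ − σ√T = 0.833762 − 0.231377 = 0.602385
e^{−rT} = 0.960099
N(−d₁) = 0.202208,  N(−d₂) = 0.273459
Put price V = K·e^{−rT}·N(−d₂) − S·N(−d₁) = 46.308142 − 40.431398 = 5.876744
φ(d₁) = (1/√(2π))·e^{−d₁²/2} = 0.281811
Γ = φ(d₁) / (S·σ·√T) = 0.006091

price = 5.876744
Γ = 0.006091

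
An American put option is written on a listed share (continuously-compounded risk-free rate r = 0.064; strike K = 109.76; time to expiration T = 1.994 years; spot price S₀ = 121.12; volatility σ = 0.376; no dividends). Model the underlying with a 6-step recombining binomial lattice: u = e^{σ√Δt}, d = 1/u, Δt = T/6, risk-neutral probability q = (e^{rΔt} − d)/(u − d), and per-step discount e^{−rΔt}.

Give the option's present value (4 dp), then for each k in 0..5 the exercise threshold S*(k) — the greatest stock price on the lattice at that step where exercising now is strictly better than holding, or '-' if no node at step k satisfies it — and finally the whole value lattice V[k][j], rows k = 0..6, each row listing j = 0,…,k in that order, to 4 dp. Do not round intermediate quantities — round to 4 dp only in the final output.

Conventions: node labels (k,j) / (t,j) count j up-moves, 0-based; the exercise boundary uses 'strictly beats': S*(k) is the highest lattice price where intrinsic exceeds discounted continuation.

price = 13.7279
boundary = - - - 63.2129 78.5132 63.2129
tree:
13.7279
21.4229 6.4803
32.2804 11.2859 1.8632
46.5471 19.1398 3.7704 0.0000
58.8657 31.2468 7.6301 0.0000 0.0000
68.7837 46.5471 15.4407 0.0000 0.0000 0.0000
76.7690 58.8657 31.2468 0.0000 0.0000 0.0000 0.0000

Δt=0.33233, u=1.24204, d=0.80512, q=0.49522, disc=e^(-rΔt)=0.97896
k=6 terminal: V=max(K-S,0) → 76.7690 58.8657 31.2468 0.0000 0.0000 0.0000 0.0000
k=5: j=0 S=40.9763 intr=68.7837 cont=66.4739 V=68.7837[EX]; j=1 S=63.2129 intr=46.5471 cont=44.2372 V=46.5471[EX]; j=2 S=97.5167 intr=12.2433 cont=15.4407 V=15.4407[hold]; j=3 S=150.4363 intr=0.0000 cont=0.0000 V=0.0000[hold]; j=4 S=232.0738 intr=0.0000 cont=0.0000 V=0.0000[hold]; j=5 S=358.0136 intr=0.0000 cont=0.0000 V=0.0000[hold]  S*(5)=63.2129
k=4: j=0 S=50.8943 intr=58.8657 cont=56.5559 V=58.8657[EX]; j=1 S=78.5132 intr=31.2468 cont=30.4871 V=31.2468[EX]; j=2 S=121.1200 intr=0.0000 cont=7.6301 V=7.6301[hold]; j=3 S=186.8484 intr=0.0000 cont=0.0000 V=0.0000[hold]; j=4 S=288.2457 intr=0.0000 cont=0.0000 V=0.0000[hold]  S*(4)=78.5132
k=3: j=0 S=63.2129 intr=46.5471 cont=44.2372 V=46.5471[EX]; j=1 S=97.5167 intr=12.2433 cont=19.1398 V=19.1398[hold]; j=2 S=150.4363 intr=0.0000 cont=3.7704 V=3.7704[hold]; j=3 S=232.0738 intr=0.0000 cont=0.0000 V=0.0000[hold]  S*(3)=63.2129
k=2: j=0 S=78.5132 intr=31.2468 cont=32.2804 V=32.2804[hold]; j=1 S=121.1200 intr=0.0000 cont=11.2859 V=11.2859[hold]; j=2 S=186.8484 intr=0.0000 cont=1.8632 V=1.8632[hold]  S*(2)=-
k=1: j=0 S=97.5167 intr=12.2433 cont=21.4229 V=21.4229[hold]; j=1 S=150.4363 intr=0.0000 cont=6.4803 V=6.4803[hold]  S*(1)=-
k=0: j=0 S=121.1200 intr=0.0000 cont=13.7279 V=13.7279[hold]  S*(0)=-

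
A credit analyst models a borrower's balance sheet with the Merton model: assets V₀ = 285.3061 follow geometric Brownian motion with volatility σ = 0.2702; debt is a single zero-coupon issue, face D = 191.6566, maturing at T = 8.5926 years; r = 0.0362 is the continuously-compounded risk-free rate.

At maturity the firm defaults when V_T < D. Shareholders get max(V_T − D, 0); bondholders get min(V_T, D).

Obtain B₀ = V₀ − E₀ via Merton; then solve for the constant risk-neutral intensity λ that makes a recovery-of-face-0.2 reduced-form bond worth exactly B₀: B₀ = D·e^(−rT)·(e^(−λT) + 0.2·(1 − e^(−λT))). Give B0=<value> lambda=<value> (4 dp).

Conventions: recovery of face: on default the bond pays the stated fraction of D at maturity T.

B0=125.1055 lambda=0.0171

With assets at 285.3061 and a single debt payment of 191.6566 at 8.5926 years:
d₁ = [ln(V₀/D) + (r + σ²/2)T] / (σ√T)
   = [ln(285.3061/191.6566) + (0.0362 + 0.5·0.2702²)·8.5926] / (0.2702·√8.5926)
   = [0.397857 + 0.624717] / 0.792041 = 1.291062
d₂ = d₁ − σ√T = 1.291062 − 0.792041 = 0.499021
N(d₁) = 0.901659,  N(d₂) = 0.691118,  e^(−rT) = 0.732676
E₀ = V₀·N(d₁) − D·e^(−rT)·N(d₂)
   = 285.3061·0.901659 − 191.6566·0.732676·0.691118 = 160.200564
B₀ = V₀ − E₀ = 285.3061 − 160.200564 = 125.105536
e^(−λT) = (B₀·e^(rT)/D − 0.2)/(1 − 0.2) = (125.1055·1.364860/191.6566 − 0.2)/0.8 = 0.86365547
λ = −ln(0.86365547)/8.5926 = 0.017059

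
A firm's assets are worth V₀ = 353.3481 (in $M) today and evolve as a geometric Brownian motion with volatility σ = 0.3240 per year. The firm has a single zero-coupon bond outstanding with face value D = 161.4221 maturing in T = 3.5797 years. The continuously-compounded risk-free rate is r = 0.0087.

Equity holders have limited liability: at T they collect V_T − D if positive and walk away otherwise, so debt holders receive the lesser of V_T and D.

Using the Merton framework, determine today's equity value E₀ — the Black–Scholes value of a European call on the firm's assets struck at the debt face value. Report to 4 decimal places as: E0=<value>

Apply the equity-as-call identities (strike 161.4221, horizon 3.5797 years):
d₁ = [ln(V₀/D) + (r + σ²/2)T] / (σ√T)
   = [ln(353.3481/161.4221) + (0.0087 + 0.5·0.3240²)·3.5797] / (0.3240·√3.5797)
   = [0.783431 + 0.219035] / 0.613011 = 1.635314
d₂ = d₁ − σ√T = 1.635314 − 0.613011 = 1.022303
N(d₁) = 0.949008,  N(d₂) = 0.846681,  e^(−rT) = 0.969337
E₀ = V₀·N(d₁) − D·e^(−rT)·N(d₂)
   = 353.3481·0.949008 − 161.4221·0.969337·0.846681 = 202.848112

E0=202.8481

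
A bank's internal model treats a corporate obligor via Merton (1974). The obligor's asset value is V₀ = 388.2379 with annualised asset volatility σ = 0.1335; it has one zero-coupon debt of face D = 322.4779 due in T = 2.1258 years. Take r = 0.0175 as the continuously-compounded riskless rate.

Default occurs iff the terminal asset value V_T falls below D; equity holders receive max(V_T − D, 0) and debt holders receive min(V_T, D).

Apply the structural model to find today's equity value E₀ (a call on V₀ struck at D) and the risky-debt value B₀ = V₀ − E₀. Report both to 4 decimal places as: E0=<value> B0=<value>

With assets at 388.2379 and a single debt payment of 322.4779 at 2.1258 years:
d₁ = [ln(V₀/D) + (r + σ²/2)T] / (σ√T)
   = [ln(388.2379/322.4779) + (0.0175 + 0.5·0.1335²)·2.1258] / (0.1335·√2.1258)
   = [0.185584 + 0.056145] / 0.194645 = 1.241896
d₂ = d₁ − σ√T = 1.241896 − 0.194645 = 1.047252
N(d₁) = 0.892863,  N(d₂) = 0.852508,  e^(−rT) = 0.963482
E₀ = V₀·N(d₁) − D·e^(−rT)·N(d₂)
   = 388.2379·0.892863 − 322.4779·0.963482·0.852508 = 81.767386
B₀ = V₀ − E₀ = 388.2379 − 81.767386 = 306.470514

E0=81.7674 B0=306.4705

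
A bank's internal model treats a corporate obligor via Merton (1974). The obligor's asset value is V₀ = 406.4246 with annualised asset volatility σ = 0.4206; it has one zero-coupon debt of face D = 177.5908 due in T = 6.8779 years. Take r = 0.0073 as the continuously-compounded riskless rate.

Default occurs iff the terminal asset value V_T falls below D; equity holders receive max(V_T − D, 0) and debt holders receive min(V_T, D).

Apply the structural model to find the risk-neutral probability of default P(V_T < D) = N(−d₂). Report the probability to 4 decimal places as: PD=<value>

Apply the equity-as-call identities (strike 177.5908, horizon 6.8779 years):
d₁ = [ln(V₀/D) + (r + σ²/2)T] / (σ√T)
   = [ln(406.4246/177.5908) + (0.0073 + 0.5·0.4206²)·6.8779] / (0.4206·√6.8779)
   = [0.827916 + 0.658574] / 1.103055 = 1.347612
d₂ = d₁ − σ√T = 1.347612 − 1.103055 = 0.244557
risk-neutral PD = N(−d₂) = N(-0.244557) = 0.403400

PD=0.4034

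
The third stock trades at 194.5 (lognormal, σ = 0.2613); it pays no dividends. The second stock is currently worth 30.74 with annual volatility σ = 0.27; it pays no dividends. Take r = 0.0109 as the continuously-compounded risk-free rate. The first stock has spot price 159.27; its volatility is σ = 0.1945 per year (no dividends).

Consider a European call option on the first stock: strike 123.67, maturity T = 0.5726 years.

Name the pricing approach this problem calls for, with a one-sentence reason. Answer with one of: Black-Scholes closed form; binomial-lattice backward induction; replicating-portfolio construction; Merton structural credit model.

Key observation: everything needed for the exact continuous-time valuation of the European call on the first stock (strike 123.67) is given, and no feature rules the closed form out.

framework: Black-Scholes closed form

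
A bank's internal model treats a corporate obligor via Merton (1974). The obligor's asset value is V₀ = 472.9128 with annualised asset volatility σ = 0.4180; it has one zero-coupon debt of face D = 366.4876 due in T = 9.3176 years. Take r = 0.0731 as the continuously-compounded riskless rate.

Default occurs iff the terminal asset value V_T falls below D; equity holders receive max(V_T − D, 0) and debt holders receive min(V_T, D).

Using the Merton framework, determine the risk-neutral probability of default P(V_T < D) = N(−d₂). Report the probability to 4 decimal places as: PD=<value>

PD=0.4619

Apply the equity-as-call identities (strike 366.4876, horizon 9.3176 years):
d₁ = [ln(V₀/D) + (r + σ²/2)T] / (σ√T)
   = [ln(472.9128/366.4876) + (0.0731 + 0.5·0.4180²)·9.3176] / (0.4180·√9.3176)
   = [0.254946 + 1.495121] / 1.275934 = 1.371597
d₂ = d₁ − σ√T = 1.371597 − 1.275934 = 0.095662
risk-neutral PD = N(−d₂) = N(-0.095662) = 0.461894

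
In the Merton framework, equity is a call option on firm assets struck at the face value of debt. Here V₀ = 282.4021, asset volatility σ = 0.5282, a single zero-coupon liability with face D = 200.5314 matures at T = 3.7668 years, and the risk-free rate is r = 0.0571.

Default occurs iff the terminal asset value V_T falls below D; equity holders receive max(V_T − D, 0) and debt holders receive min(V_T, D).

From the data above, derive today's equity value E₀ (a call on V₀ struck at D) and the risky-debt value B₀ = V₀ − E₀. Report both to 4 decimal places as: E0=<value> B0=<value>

E0=158.4650 B0=123.9371

With assets at 282.4021 and a single debt payment of 200.5314 at 3.7668 years:
d₁ = [ln(V₀/D) + (r + σ²/2)T] / (σ√T)
   = [ln(282.4021/200.5314) + (0.0571 + 0.5·0.5282²)·3.7668] / (0.5282·√3.7668)
   = [0.342361 + 0.740544] / 1.025144 = 1.056345
d₂ = d₁ − σ√T = 1.056345 − 1.025144 = 0.031201
N(d₁) = 0.854595,  N(d₂) = 0.512445,  e^(−rT) = 0.806473
E₀ = V₀·N(d₁) − D·e^(−rT)·N(d₂)
   = 282.4021·0.854595 − 200.5314·0.806473·0.512445 = 158.464971
B₀ = V₀ − E₀ = 282.4021 − 158.464971 = 123.937129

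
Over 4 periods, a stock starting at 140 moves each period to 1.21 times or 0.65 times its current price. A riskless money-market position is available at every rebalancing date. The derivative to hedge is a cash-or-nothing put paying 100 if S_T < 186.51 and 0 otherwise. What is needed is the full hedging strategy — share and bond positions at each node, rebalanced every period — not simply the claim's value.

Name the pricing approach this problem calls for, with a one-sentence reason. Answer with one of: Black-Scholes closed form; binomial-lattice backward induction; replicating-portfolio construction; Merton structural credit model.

Key observation: the mandate to exhibit the hedge at every date and state singles out the replicating-portfolio construction on the 4-period tree with factors 1.21 and 0.65 from 140.

framework: replicating-portfolio construction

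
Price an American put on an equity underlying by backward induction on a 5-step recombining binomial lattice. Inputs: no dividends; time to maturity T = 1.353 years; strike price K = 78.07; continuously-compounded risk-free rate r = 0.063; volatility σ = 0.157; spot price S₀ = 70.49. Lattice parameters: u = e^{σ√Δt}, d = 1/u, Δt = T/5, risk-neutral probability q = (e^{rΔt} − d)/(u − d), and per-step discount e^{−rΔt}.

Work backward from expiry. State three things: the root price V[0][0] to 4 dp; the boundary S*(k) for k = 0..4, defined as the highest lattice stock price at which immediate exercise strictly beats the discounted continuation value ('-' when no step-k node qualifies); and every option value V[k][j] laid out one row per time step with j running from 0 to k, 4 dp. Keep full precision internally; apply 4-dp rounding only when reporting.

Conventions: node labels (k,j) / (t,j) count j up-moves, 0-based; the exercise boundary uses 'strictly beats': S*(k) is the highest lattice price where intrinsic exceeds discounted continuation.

Δt=0.27060  u=1.08510  d=0.92158  q=0.58474  discount=0.98310
step 5 (expiry): payoffs max(K−S,0) = 31.2121 22.8977 13.1081 1.5815 0.0000 0.0000
step 4: (k=4,j=0): S=50.8454, K−S=27.2246, hold=25.9049 ⇒ V=27.2246 exercise | (k=4,j=1): S=59.8673, K−S=18.2027, hold=16.8831 ⇒ V=18.2027 exercise | (k=4,j=2): S=70.4900, K−S=7.5800, hold=6.2604 ⇒ V=7.5800 exercise | (k=4,j=3): S=82.9976, K−S=0.0000, hold=0.6456 ⇒ V=0.6456 continue | (k=4,j=4): S=97.7244, K−S=0.0000, hold=0.0000 ⇒ V=0.0000 continue  boundary S*=70.4900
step 3: (k=3,j=0): S=55.1723, K−S=22.8977, hold=21.5781 ⇒ V=22.8977 exercise | (k=3,j=1): S=64.9619, K−S=13.1081, hold=11.7885 ⇒ V=13.1081 exercise | (k=3,j=2): S=76.4885, K−S=1.5815, hold=3.4656 ⇒ V=3.4656 continue | (k=3,j=3): S=90.0605, K−S=0.0000, hold=0.2636 ⇒ V=0.2636 continue  boundary S*=64.9619
step 2: (k=2,j=0): S=59.8673, K−S=18.2027, hold=16.8831 ⇒ V=18.2027 exercise | (k=2,j=1): S=70.4900, K−S=7.5800, hold=7.3435 ⇒ V=7.5800 exercise | (k=2,j=2): S=82.9976, K−S=0.0000, hold=1.5663 ⇒ V=1.5663 continue  boundary S*=70.4900
step 1: (k=1,j=0): S=64.9619, K−S=13.1081, hold=11.7885 ⇒ V=13.1081 exercise | (k=1,j=1): S=76.4885, K−S=1.5815, hold=3.9949 ⇒ V=3.9949 continue  boundary S*=64.9619
step 0: (k=0,j=0): S=70.4900, K−S=7.5800, hold=7.6477 ⇒ V=7.6477 continue  boundary S*=-

price = 7.6477
boundary = - 64.9619 70.4900 64.9619 70.4900
tree:
7.6477
13.1081 3.9949
18.2027 7.5800 1.5663
22.8977 13.1081 3.4656 0.2636
27.2246 18.2027 7.5800 0.6456 0.0000
31.2121 22.8977 13.1081 1.5815 0.0000 0.0000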